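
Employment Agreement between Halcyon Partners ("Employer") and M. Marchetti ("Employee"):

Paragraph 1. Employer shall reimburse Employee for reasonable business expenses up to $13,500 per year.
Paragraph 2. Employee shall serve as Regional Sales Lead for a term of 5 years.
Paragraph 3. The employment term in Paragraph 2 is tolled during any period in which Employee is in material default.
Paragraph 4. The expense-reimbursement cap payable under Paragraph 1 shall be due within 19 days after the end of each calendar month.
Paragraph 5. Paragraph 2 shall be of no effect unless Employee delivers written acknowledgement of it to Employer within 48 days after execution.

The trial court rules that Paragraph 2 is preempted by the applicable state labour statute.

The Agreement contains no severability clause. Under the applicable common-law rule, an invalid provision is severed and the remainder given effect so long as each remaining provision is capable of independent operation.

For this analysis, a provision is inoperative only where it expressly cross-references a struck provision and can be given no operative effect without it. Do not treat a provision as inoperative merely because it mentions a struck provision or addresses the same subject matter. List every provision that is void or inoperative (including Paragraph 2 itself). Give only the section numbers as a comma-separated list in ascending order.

2, 3, 5

Paragraph 2 is struck. Paragraph 3 does nothing except set the tolling of the employment term by reference to Paragraph 2; with Paragraph 2 gone it has no independent effect and is inoperative. The only function of Paragraph 5 is the acknowledgement condition for Paragraph 2, so it cannot stand once Paragraph 2 is removed. Under the stated default rule, only provisions that cannot operate independently fall away; the rest are enforced. The provisions still in force are Paragraph 1 and Paragraph 4.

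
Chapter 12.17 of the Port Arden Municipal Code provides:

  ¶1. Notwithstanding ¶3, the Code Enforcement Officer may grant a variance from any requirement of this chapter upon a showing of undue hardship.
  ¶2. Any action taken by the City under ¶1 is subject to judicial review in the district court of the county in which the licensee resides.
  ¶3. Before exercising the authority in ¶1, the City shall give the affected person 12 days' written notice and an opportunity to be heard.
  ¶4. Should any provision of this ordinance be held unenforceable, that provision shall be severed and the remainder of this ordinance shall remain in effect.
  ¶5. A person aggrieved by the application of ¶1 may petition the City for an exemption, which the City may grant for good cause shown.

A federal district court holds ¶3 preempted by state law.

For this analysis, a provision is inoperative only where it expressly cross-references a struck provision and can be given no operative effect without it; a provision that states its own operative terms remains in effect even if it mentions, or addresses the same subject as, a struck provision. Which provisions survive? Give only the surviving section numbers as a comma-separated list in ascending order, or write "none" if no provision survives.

¶3 is struck. ¶1 mentions ¶3 but its own obligation stands independently of ¶3, so ¶1 is not affected. Nothing else in the ordinance is defined by reference to ¶3. ¶4 is a severability clause and preserves every provision that can still be given independent effect. ¶1, ¶2, ¶4, and ¶5 remain in effect.

1, 2, 4, 5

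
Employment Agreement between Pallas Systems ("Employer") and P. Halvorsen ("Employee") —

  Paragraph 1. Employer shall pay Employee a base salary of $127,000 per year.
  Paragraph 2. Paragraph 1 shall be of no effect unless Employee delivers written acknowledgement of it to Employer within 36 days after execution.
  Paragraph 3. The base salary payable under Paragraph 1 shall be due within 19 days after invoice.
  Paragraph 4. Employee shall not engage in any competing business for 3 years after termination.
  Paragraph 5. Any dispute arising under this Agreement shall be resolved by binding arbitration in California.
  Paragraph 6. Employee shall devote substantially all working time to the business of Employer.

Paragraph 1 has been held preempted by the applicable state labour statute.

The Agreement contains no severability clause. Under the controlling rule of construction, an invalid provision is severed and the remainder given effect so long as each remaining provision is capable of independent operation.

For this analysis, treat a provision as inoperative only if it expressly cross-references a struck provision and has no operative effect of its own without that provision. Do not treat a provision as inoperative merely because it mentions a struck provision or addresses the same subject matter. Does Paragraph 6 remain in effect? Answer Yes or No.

Yes

Paragraph 1 is struck. The only function of Paragraph 2 is the acknowledgement condition for Paragraph 1, so it cannot stand once Paragraph 1 is removed. Paragraph 3 does nothing except set the payment deadline for the base salary by reference to Paragraph 1; with Paragraph 1 gone it has no independent effect and is inoperative. With no severability clause, the stated default rule severs what cannot stand and enforces each remaining provision that can operate on its own. Paragraph 4, Paragraph 5, and Paragraph 6 remain in effect. Paragraph 6 is among the surviving provisions, so the answer is yes.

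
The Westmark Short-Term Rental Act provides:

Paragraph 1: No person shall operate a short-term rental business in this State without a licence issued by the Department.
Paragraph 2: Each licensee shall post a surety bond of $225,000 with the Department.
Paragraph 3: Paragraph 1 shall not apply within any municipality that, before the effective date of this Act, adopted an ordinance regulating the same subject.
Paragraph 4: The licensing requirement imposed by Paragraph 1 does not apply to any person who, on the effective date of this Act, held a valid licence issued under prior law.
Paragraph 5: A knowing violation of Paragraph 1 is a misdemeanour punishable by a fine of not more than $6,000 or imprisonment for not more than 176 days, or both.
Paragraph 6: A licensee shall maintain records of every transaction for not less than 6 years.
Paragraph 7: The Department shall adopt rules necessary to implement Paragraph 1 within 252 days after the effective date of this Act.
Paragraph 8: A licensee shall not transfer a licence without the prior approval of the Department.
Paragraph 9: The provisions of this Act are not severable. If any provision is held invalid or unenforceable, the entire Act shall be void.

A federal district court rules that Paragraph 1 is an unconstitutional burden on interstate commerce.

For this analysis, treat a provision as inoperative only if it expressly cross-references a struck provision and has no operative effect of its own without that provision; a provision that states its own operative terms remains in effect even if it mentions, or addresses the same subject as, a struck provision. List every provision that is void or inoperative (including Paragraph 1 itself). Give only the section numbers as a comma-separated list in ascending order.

Paragraph 1 is struck. Paragraph 3 has no operative effect of its own apart from Paragraph 1 and is therefore inoperative. Paragraph 4 merely fixes the grandfather exemption from Paragraph 1; with Paragraph 1 gone it has nothing to operate on and falls away. The only function of Paragraph 5 is the criminal penalty for violating Paragraph 1, so it cannot stand once Paragraph 1 is removed. Paragraph 7 merely fixes the rulemaking mandate for Paragraph 1; with Paragraph 1 gone it has nothing to operate on and falls away. Paragraph 9 provides that the Act is not severable, so the invalidity of any one provision voids the entire Act. No provision of the Act survives.

1, 2, 3, 4, 5, 6, 7, 8, 9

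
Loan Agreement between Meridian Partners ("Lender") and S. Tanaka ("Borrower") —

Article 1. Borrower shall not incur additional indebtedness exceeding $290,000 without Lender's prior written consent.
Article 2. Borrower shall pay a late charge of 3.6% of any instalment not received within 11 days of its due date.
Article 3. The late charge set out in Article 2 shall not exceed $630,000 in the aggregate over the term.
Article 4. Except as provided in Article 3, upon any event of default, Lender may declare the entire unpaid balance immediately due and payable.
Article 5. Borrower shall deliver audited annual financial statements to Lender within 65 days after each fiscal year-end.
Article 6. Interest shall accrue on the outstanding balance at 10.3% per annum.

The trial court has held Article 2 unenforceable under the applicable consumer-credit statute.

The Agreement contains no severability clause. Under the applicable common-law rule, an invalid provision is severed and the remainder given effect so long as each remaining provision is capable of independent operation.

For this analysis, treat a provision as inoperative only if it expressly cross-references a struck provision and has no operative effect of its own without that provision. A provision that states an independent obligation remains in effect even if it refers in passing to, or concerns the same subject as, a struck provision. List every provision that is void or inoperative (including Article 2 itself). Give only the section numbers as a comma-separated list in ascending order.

Article 2 is struck. Article 3 has no operative effect of its own apart from Article 2 and is therefore inoperative. Although Article 4 refers to Article 3, its operative terms do not depend on Article 3, so it remains in effect. Under the stated default rule, only provisions that cannot operate independently fall away; the rest are enforced. That leaves Article 1, Article 4, Article 5, and Article 6 in effect.

2, 3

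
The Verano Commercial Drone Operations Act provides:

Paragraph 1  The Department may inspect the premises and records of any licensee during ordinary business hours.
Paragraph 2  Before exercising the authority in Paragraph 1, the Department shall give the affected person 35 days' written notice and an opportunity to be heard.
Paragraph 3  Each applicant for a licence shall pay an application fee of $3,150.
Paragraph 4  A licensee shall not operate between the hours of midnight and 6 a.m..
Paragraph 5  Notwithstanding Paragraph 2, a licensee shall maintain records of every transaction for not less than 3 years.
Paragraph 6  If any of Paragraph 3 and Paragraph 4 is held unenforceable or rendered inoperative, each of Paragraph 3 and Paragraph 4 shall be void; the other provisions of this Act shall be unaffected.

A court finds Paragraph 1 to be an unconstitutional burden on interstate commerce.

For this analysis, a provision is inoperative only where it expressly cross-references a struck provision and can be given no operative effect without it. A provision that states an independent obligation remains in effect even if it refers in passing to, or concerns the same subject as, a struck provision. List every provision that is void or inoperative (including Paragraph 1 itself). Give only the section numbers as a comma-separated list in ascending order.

1, 2

Paragraph 1 is struck. Paragraph 2 has no operative effect of its own apart from Paragraph 1 and is therefore inoperative. Although Paragraph 5 refers to Paragraph 2, its operative terms do not depend on Paragraph 2, so it remains in effect. Paragraph 6 ties Paragraph 3 and Paragraph 4 together, but none of those is affected here; the remaining provisions continue in force under Paragraph 6. That leaves Paragraph 3, Paragraph 4, Paragraph 5, and Paragraph 6 in effect.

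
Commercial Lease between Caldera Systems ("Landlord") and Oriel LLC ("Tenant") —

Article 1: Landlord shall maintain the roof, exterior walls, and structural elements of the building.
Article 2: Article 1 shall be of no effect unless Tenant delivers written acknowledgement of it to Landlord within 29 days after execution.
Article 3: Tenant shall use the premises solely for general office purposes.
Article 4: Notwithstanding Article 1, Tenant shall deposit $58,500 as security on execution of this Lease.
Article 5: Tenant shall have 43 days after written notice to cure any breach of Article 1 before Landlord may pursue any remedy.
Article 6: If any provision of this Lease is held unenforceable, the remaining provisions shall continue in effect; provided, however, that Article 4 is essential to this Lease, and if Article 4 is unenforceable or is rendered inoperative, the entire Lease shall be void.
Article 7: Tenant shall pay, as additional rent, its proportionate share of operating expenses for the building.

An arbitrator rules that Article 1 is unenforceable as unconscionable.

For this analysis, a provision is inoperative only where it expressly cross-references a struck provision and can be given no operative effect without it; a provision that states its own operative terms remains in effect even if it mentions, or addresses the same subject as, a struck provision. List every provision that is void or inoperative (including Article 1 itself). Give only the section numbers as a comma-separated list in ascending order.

1, 2, 5

Article 1 is struck. Article 2 has no operative effect of its own apart from Article 1 and is therefore inoperative. Article 5 has no operative effect of its own apart from Article 1 and is therefore inoperative. Although Article 4 refers to Article 1, its operative terms do not depend on Article 1, so it remains in effect. Article 6 makes Article 4 an essential term, but Article 4 is unaffected, so the severability proviso in Article 6 preserves the remaining provisions. The provisions still in force are Article 3, Article 4, Article 6, and Article 7.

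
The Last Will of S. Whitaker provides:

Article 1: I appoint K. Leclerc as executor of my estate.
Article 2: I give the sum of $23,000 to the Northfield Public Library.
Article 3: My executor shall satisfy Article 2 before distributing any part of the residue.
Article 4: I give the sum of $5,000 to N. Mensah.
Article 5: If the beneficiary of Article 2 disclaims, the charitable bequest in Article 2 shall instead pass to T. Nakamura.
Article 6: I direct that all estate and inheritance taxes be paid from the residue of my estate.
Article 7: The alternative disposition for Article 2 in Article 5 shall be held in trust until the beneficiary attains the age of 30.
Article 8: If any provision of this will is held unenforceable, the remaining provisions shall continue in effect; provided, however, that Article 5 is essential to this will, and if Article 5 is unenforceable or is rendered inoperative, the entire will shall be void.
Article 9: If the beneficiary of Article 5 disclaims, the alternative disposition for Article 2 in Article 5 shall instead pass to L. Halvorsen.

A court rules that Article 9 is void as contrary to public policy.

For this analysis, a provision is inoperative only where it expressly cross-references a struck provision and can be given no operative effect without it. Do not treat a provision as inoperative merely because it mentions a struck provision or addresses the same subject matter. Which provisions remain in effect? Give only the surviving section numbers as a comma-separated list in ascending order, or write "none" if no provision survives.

1, 2, 3, 4, 5, 6, 7, 8

Article 9 is struck. No other provision's operative terms depend on Article 9. Article 8 makes Article 5 an essential term, but Article 5 is unaffected, so the severability proviso in Article 8 preserves the remaining provisions. Article 1, Article 2, Article 3, Article 4, Article 5, Article 6, Article 7, and Article 8 remain in effect.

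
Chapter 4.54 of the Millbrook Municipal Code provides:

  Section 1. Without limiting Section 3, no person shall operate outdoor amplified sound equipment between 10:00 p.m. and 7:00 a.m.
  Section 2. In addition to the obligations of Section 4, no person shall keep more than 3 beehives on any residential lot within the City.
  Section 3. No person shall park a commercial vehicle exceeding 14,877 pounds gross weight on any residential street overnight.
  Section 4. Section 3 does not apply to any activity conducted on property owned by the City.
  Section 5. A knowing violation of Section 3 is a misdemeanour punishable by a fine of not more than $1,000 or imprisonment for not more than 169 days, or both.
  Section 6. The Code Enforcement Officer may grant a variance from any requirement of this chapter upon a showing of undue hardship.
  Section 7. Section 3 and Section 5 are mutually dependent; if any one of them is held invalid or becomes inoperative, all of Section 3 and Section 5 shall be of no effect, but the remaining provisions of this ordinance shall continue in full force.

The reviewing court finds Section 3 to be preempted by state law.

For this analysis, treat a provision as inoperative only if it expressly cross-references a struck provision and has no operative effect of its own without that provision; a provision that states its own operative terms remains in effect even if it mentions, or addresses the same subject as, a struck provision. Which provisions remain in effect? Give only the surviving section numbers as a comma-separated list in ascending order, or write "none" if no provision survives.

Section 3 is struck. Section 4 has no operative effect of its own apart from Section 3 and is therefore inoperative. Section 5 operates only by reference to Section 3, so it falls with Section 3. Although Section 1 refers to Section 3, its operative terms do not depend on Section 3, so it remains in effect. Section 2 mentions Section 4 but its own obligation stands independently of Section 4, so Section 2 is not affected. Section 7 declares Section 3 and Section 5 mutually dependent; since one of them has fallen, all of them are of no effect. The remainder continues in force under Section 7. The provisions still in force are Section 1, Section 2, Section 6, and Section 7.

1, 2, 6, 7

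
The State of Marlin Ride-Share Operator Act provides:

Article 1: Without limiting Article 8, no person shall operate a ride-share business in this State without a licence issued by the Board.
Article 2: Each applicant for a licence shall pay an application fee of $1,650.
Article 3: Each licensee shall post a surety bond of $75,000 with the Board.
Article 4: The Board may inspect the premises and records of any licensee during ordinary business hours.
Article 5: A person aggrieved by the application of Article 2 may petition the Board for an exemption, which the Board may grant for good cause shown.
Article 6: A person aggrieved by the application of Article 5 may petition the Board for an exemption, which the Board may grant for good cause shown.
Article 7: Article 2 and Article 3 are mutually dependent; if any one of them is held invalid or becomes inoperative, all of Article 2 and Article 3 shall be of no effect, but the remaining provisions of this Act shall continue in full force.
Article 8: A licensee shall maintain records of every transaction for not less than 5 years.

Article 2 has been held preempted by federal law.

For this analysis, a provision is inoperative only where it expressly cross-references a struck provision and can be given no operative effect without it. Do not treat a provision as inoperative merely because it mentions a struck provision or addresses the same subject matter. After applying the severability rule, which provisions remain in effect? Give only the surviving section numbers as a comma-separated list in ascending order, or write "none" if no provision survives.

Article 2 is struck. Article 5 operates only by reference to Article 2, so it falls with Article 2. Article 6 has no operative effect of its own apart from Article 5 and is therefore inoperative. Article 7 declares Article 2 and Article 3 mutually dependent; since one of them has fallen, all of them are of no effect. That brings down Article 3 as well. The remainder continues in force under Article 7. The provisions still in force are Article 1, Article 4, Article 7, and Article 8.

1, 4, 7, 8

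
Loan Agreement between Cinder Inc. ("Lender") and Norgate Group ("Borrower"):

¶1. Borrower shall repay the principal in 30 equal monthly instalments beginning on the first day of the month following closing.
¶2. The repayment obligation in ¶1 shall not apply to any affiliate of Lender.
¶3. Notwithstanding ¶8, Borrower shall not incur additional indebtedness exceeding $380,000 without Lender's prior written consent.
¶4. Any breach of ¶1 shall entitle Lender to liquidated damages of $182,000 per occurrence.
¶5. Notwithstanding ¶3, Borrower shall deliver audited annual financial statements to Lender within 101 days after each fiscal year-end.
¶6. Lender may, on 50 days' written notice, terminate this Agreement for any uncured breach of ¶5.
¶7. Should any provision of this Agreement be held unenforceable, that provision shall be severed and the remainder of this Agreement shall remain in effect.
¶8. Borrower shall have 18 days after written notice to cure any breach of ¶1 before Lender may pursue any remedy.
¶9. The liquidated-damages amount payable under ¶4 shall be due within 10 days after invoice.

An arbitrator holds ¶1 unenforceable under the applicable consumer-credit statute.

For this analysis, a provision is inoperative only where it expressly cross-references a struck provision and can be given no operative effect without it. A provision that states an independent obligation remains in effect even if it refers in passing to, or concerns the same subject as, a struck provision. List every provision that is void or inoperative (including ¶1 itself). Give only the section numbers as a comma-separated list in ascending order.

¶1 is struck. ¶2 does nothing except set the carve-out from the repayment obligation by reference to ¶1; with ¶1 gone it has no independent effect and is inoperative. ¶4 operates only by reference to ¶1, so it falls with ¶1. ¶8 has no operative effect of its own apart from ¶1 and is therefore inoperative. ¶9 does nothing except set the payment deadline for the liquidated-damages amount by reference to ¶4; with ¶4 gone it has no independent effect and is inoperative. Although ¶3 refers to ¶8, its operative terms do not depend on ¶8, so it remains in effect. ¶7 is a severability clause and preserves every provision that can still be given independent effect. ¶3, ¶5, ¶6, and ¶7 remain in effect.

1, 2, 4, 8, 9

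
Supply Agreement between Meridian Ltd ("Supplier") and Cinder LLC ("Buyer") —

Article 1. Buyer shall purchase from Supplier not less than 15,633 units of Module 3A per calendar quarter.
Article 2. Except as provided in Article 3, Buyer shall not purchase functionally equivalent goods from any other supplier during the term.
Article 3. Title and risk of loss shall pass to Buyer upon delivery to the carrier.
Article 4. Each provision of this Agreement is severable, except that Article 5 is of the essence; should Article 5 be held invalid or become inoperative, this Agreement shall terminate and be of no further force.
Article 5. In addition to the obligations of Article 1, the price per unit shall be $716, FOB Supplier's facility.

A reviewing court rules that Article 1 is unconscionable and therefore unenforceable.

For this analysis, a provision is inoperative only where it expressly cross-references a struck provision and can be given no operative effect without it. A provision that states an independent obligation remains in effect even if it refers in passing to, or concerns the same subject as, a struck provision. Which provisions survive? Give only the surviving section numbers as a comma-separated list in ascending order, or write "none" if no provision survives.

2, 3, 4, 5

Article 1 is struck. Although Article 5 refers to Article 1, its operative terms do not depend on Article 1, so it remains in effect. No other provision's operative terms depend on Article 1. Article 4 makes Article 5 an essential term, but Article 5 is unaffected, so the severability proviso in Article 4 preserves the remaining provisions. That leaves Article 2, Article 3, Article 4, and Article 5 in effect.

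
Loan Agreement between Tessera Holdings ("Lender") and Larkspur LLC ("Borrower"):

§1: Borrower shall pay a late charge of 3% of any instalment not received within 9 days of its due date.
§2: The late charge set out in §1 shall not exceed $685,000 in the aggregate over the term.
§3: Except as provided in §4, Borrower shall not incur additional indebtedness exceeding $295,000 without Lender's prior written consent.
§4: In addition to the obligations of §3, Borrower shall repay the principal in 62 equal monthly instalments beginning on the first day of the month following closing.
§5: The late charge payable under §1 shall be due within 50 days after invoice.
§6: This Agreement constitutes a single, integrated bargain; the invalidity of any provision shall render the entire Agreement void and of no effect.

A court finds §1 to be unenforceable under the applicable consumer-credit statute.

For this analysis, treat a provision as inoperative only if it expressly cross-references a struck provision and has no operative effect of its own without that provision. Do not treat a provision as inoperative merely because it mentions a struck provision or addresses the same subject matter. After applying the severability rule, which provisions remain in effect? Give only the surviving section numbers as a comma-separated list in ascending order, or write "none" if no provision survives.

§1 is struck. §2 operates only by reference to §1, so it falls with §1. §5 operates only by reference to §1, so it falls with §1. §6 provides that the Agreement is not severable, so the invalidity of any one provision voids the entire Agreement. No provision of the Agreement survives.

none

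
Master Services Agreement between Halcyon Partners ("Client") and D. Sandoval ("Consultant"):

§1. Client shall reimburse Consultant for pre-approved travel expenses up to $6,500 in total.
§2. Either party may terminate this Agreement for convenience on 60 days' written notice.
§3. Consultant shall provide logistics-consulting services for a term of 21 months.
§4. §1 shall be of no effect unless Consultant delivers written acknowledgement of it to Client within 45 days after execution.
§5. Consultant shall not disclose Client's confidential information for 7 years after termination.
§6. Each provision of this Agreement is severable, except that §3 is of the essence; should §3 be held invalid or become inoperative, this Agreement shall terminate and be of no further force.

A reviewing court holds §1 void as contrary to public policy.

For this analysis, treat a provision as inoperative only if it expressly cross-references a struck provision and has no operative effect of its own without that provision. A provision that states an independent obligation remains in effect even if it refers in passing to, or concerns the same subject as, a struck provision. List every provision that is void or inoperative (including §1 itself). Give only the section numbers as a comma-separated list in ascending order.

1, 4

§1 is struck. The only function of §4 is the acknowledgement condition for §1, so it cannot stand once §1 is removed. §6 makes §3 an essential term, but §3 is unaffected, so the severability proviso in §6 preserves the remaining provisions. §2, §3, §5, and §6 remain in effect.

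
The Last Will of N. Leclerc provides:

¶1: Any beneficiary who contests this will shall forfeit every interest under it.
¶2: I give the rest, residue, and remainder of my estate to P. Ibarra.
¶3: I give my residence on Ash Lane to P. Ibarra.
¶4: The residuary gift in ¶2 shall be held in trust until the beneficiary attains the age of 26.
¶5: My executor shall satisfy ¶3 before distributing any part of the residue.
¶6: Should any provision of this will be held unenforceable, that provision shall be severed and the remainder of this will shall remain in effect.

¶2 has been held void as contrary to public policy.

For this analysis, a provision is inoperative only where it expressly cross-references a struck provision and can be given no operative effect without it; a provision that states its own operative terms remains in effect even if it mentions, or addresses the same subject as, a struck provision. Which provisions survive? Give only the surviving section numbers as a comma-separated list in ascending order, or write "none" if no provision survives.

1, 3, 5, 6

¶2 is struck. The only function of ¶4 is the trust for ¶2, so it cannot stand once ¶2 is removed. Under the severability clause in ¶6, the remaining provisions continue in force. ¶1, ¶3, ¶5, and ¶6 remain in effect.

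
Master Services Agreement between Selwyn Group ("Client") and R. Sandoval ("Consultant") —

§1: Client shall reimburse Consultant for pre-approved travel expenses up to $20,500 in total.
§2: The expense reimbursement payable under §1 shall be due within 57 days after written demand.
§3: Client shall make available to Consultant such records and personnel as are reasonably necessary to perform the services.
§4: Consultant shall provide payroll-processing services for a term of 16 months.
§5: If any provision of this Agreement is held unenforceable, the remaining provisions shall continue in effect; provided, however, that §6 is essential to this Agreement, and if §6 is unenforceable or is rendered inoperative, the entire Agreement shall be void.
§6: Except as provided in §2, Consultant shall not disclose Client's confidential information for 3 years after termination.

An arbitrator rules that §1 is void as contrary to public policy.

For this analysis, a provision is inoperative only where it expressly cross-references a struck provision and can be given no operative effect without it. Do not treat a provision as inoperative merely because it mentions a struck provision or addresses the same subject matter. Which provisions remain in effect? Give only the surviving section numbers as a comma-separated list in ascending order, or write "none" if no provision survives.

§1 is struck. The whole of §2 is the payment deadline for the expense reimbursement, defined by reference to §1, so §2 cannot stand once §1 is removed. §6 mentions §2 but its own obligation stands independently of §2, so §6 is not affected. §5 makes §6 an essential term, but §6 is unaffected, so the severability proviso in §5 preserves the remaining provisions. That leaves §3, §4, §5, and §6 in effect.

3, 4, 5, 6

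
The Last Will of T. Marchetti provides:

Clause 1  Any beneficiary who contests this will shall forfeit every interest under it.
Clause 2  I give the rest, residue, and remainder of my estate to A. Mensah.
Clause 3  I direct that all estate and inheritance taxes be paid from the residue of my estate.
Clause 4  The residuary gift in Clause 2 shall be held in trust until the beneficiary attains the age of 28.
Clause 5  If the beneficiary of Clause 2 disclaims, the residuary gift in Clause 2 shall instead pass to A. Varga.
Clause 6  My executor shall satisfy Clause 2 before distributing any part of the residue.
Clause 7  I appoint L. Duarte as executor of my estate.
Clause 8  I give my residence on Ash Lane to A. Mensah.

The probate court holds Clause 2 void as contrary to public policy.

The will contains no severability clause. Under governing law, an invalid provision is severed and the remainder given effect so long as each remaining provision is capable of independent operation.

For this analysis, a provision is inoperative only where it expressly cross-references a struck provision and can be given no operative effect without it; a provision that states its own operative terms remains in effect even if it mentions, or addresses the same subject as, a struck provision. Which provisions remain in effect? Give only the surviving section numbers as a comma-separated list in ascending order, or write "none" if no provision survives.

Clause 2 is struck. Clause 4 operates only by reference to Clause 2, so it falls with Clause 2. The only function of Clause 5 is the alternative disposition for Clause 2, so it cannot stand once Clause 2 is removed. Clause 6 has no operative effect of its own apart from Clause 2 and is therefore inoperative. With no severability clause, the stated default rule severs what cannot stand and enforces each remaining provision that can operate on its own. That leaves Clause 1, Clause 3, Clause 7, and Clause 8 in effect.

1, 3, 7, 8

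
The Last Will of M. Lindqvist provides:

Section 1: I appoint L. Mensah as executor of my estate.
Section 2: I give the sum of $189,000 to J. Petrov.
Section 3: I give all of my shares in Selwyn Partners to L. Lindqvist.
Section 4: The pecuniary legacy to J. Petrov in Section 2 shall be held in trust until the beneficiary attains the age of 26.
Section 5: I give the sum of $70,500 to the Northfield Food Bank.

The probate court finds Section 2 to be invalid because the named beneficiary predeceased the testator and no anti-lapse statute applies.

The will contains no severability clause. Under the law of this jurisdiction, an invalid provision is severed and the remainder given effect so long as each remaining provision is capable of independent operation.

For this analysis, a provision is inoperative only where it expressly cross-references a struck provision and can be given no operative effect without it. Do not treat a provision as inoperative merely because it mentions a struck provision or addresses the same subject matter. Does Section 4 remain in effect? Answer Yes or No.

Section 2 is struck. Section 4 operates only by reference to Section 2, so it falls with Section 2. Under the stated default rule, only provisions that cannot operate independently fall away; the rest are enforced. Section 1, Section 3, and Section 5 remain in effect. Section 4 is among the inoperative provisions, so the answer is no.

No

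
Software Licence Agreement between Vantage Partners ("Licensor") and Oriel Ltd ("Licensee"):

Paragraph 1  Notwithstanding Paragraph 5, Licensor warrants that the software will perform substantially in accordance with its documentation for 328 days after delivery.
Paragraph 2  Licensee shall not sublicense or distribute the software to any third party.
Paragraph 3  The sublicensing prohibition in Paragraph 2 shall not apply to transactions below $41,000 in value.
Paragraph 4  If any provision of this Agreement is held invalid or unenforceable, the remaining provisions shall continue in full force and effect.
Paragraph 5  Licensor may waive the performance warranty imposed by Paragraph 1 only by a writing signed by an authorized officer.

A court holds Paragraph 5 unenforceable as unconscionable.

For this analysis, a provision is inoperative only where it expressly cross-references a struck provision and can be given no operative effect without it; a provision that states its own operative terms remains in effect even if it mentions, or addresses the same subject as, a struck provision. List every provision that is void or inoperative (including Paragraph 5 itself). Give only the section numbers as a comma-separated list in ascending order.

5

Paragraph 5 is struck. Although Paragraph 1 refers to Paragraph 5, its operative terms do not depend on Paragraph 5, so it remains in effect. Nothing else in the Agreement is defined by reference to Paragraph 5. Paragraph 4 is a severability clause and preserves every provision that can still be given independent effect. Paragraph 1, Paragraph 2, Paragraph 3, and Paragraph 4 remain in effect.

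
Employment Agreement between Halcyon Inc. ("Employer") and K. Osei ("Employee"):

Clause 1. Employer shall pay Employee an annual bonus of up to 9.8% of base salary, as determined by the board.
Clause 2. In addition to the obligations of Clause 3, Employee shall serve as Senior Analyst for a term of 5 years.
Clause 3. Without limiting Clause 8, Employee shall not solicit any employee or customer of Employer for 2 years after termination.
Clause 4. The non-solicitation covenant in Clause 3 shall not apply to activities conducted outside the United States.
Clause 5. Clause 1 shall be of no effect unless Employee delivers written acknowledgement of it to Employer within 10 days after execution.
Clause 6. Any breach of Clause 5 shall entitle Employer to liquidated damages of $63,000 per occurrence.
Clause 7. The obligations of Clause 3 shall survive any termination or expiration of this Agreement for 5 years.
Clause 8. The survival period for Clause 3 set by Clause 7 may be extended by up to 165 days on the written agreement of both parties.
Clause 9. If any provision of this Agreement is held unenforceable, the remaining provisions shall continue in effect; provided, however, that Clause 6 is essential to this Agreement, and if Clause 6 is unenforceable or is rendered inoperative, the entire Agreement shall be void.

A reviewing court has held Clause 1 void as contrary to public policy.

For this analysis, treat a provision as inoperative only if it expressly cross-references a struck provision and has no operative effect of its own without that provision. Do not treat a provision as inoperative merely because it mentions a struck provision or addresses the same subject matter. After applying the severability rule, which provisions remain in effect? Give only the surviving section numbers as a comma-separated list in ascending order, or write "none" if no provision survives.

Clause 1 is struck. Clause 5 merely fixes the acknowledgement condition for Clause 1; with Clause 1 gone it has nothing to operate on and falls away. Clause 6 has no operative effect of its own apart from Clause 5 and is therefore inoperative. Clause 9 makes Clause 6 an essential term, and Clause 6 has been rendered inoperative by the cascade; under Clause 9, the entire Agreement is therefore void. No provision of the Agreement survives.

none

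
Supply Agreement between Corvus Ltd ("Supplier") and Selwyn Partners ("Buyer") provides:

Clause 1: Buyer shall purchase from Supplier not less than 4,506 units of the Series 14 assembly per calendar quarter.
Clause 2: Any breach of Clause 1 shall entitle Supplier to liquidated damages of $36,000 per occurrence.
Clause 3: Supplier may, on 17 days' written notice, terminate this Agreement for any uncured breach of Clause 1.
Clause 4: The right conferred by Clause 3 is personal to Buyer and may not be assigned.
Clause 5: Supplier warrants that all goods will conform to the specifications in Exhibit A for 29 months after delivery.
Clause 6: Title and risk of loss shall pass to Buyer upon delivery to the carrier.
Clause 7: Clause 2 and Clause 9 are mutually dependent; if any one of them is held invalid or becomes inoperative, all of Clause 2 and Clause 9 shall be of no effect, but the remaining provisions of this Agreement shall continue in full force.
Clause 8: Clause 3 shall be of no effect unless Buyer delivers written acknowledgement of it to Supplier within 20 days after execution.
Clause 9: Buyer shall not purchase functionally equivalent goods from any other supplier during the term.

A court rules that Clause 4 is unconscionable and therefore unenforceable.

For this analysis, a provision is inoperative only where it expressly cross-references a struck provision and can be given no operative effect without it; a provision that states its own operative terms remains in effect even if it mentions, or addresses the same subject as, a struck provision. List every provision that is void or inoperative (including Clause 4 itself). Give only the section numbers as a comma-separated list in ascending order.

4

Clause 4 is struck. No other provision's operative terms depend on Clause 4. Clause 7 ties Clause 2 and Clause 9 together, but none of those is affected here; the remaining provisions continue in force under Clause 7. The provisions still in force are Clause 1, Clause 2, Clause 3, Clause 5, Clause 6, Clause 7, Clause 8, and Clause 9.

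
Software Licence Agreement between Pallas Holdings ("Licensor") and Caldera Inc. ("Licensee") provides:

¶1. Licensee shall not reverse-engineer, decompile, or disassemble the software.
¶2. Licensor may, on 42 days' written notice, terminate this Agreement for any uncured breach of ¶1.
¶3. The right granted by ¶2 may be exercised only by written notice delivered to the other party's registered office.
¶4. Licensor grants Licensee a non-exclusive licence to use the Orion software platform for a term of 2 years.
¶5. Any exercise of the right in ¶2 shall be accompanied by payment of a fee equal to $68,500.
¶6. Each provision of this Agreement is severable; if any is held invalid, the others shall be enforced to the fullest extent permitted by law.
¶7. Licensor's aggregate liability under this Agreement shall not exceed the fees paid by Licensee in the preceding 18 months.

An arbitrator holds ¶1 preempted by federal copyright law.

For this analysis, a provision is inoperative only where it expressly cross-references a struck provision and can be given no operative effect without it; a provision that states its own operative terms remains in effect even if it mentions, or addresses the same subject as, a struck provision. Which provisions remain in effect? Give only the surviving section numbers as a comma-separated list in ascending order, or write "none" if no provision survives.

4, 6, 7

¶1 is struck. The only function of ¶2 is the termination right for breach of ¶1, so it cannot stand once ¶1 is removed. The only function of ¶3 is the notice requirement for ¶2, so it cannot stand once ¶2 is removed. The only function of ¶5 is the exercise fee for ¶2, so it cannot stand once ¶2 is removed. Under the severability clause in ¶6, the remaining provisions continue in force. The provisions still in force are ¶4, ¶6, and ¶7.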